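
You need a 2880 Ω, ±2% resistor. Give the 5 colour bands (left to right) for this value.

2880 Ω = 288 × 10^1.
2 → red
8 → grey
8 → grey
Multiplier 10^1 → brown.
±2% tolerance → red.

red, grey, grey, brown, red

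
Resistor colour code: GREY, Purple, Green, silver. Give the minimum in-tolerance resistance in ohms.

7830000 Ω

Grey → 8 (first significant figure)
Violet → 7 (second significant figure)
Green → ×10^5 multiplier
Silver → ±10% tolerance
87 × 100000 = 8700000 Ω
Minimum = 8700000 × (1 − 10/100) = 7830000 Ω.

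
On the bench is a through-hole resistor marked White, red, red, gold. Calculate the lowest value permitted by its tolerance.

8740 Ω

White → 9 (first significant figure)
Red → 2 (second significant figure)
Red → ×10^2 multiplier
Gold → ±5% tolerance
92 × 100 = 9200 Ω
Lowest = 9200 × (1 − 5/100) = 8740 Ω.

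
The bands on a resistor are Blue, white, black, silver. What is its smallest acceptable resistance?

62.1 Ω

Blue → 6 (first significant figure)
White → 9 (second significant figure)
Black → ×1 multiplier
Silver → ±10% tolerance
69 × 1 = 69 Ω
Smallest = 69 × (1 − 10/100) = 62.1 Ω.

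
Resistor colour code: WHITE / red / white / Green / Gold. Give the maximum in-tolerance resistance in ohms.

97545000 Ω

White → 9 (first significant figure)
Red → 2 (second significant figure)
White → 9 (third significant figure)
Green → ×10^5 multiplier
Gold → ±5% tolerance
929 × 100000 = 92900000 Ω
Maximum = 92900000 × (1 + 5/100) = 97545000 Ω.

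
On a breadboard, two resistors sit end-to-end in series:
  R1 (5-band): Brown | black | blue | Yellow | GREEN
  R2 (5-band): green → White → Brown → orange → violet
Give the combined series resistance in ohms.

R1: brown, black, blue → 106; yellow ×10^4 → 1060000 Ω.
R2: green, white, brown → 591; orange ×10^3 → 591000 Ω.
Series: 1060000 + 591000 = 1651000 Ω.

1651000 Ω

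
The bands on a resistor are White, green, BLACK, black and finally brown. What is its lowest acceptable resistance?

940.5 Ω

White → 9 (first significant figure)
Green → 5 (second significant figure)
Black → 0 (third significant figure)
Black → ×1 multiplier
Brown → ±1% tolerance
950 × 1 = 950 Ω
Lowest = 950 × (1 − 1/100) = 940.5 Ω.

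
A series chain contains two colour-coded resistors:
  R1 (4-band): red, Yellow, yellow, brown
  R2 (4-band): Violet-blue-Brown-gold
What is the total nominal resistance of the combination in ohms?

240760 Ω

R1: red, yellow → 24; yellow ×10^4 → 240000 Ω.
R2: violet, blue → 76; brown ×10 → 760 Ω.
Series: 240000 + 760 = 240760 Ω.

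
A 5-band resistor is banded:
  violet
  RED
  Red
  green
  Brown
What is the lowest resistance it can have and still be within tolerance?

71478000 Ω

Violet → 7 (first significant figure)
Red → 2 (second significant figure)
Red → 2 (third significant figure)
Green → ×10^5 multiplier
Brown → ±1% tolerance
722 × 100000 = 72200000 Ω
Lowest = 72200000 × (1 − 1/100) = 71478000 Ω.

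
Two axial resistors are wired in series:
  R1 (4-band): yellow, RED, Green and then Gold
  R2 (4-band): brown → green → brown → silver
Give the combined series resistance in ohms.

4200150 Ω

R1: yellow, red → 42; green ×10^5 → 4200000 Ω.
R2: brown, green → 15; brown ×10 → 150 Ω.
Series: 4200000 + 150 = 4200150 Ω.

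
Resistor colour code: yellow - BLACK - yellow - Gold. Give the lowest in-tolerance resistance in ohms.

Yellow → 4 (first significant figure)
Black → 0 (second significant figure)
Yellow → ×10^4 multiplier
Gold → ±5% tolerance
40 × 10000 = 400000 Ω
Lowest = 400000 × (1 − 5/100) = 380000 Ω.

380000 Ω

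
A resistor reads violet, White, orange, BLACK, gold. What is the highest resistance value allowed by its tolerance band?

Violet → 7 (first significant figure)
White → 9 (second significant figure)
Orange → 3 (third significant figure)
Black → ×1 multiplier
Gold → ±5% tolerance
793 × 1 = 793 Ω
Highest = 793 × (1 + 5/100) = 832.65 Ω.

832.65 Ω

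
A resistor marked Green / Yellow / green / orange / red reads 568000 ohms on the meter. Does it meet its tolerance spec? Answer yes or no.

no

Green → 5 (first significant figure)
Yellow → 4 (second significant figure)
Green → 5 (third significant figure)
Orange → ×10^3 multiplier
Red → ±2% tolerance
545 × 1000 = 545000 Ω
Allowed range: 534100 Ω to 555900 Ω.
568000 ohms lies outside that range.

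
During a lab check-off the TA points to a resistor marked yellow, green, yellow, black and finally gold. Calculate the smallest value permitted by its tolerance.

Yellow → 4 (first significant figure)
Green → 5 (second significant figure)
Yellow → 4 (third significant figure)
Black → ×1 multiplier
Gold → ±5% tolerance
454 × 1 = 454 Ω
Smallest = 454 × (1 − 5/100) = 431.3 Ω.

431.3 Ω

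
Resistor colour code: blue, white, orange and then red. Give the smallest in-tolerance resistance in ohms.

67620 Ω

Blue → 6 (first significant figure)
White → 9 (second significant figure)
Orange → ×10^3 multiplier
Red → ±2% tolerance
69 × 1000 = 69000 Ω
Smallest = 69000 × (1 − 2/100) = 67620 Ω.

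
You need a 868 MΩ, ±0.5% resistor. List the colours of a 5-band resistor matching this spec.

grey, blue, grey, blue, green

868000000 Ω = 868 × 10^6.
8 → grey
6 → blue
8 → grey
Multiplier 10^6 → blue.
±0.5% tolerance → green.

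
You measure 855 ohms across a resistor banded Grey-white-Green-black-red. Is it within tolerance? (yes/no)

Grey → 8 (first significant figure)
White → 9 (second significant figure)
Green → 5 (third significant figure)
Black → ×1 multiplier
Red → ±2% tolerance
895 × 1 = 895 Ω
Allowed range: 877.1 Ω to 912.9 Ω.
855 ohms lies outside that range.

no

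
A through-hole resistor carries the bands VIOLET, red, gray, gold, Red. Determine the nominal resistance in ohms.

Violet → 7 (first significant figure)
Red → 2 (second significant figure)
Grey → 8 (third significant figure)
Gold → ×0.1 multiplier
728 × 0.1 = 72.8 Ω

72.8 Ω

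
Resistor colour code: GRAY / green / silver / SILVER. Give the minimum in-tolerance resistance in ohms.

Grey → 8 (first significant figure)
Green → 5 (second significant figure)
Silver → ×0.01 multiplier
Silver → ±10% tolerance
85 × 0.01 = 0.85 Ω
Minimum = 0.85 × (1 − 10/100) = 0.765 Ω.

0.765 Ω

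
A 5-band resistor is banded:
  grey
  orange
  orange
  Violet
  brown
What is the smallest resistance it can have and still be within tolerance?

Grey → 8 (first significant figure)
Orange → 3 (second significant figure)
Orange → 3 (third significant figure)
Violet → ×10^7 multiplier
Brown → ±1% tolerance
833 × 10000000 = 8330000000 Ω
Smallest = 8330000000 × (1 − 1/100) = 8246700000 Ω.

8246700000 Ω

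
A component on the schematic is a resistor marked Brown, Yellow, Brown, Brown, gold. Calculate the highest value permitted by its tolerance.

Brown → 1 (first significant figure)
Yellow → 4 (second significant figure)
Brown → 1 (third significant figure)
Brown → ×10 multiplier
Gold → ±5% tolerance
141 × 10 = 1410 Ω
Highest = 1410 × (1 + 5/100) = 1480.5 Ω.

1480.5 Ω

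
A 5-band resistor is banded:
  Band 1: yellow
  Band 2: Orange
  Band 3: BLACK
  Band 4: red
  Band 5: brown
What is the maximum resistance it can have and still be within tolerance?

Yellow → 4 (first significant figure)
Orange → 3 (second significant figure)
Black → 0 (third significant figure)
Red → ×10^2 multiplier
Brown → ±1% tolerance
430 × 100 = 43000 Ω
Maximum = 43000 × (1 + 1/100) = 43430 Ω.

43430 Ω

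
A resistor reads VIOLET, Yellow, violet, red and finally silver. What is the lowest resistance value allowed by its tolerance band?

67230 Ω

Violet → 7 (first significant figure)
Yellow → 4 (second significant figure)
Violet → 7 (third significant figure)
Red → ×10^2 multiplier
Silver → ±10% tolerance
747 × 100 = 74700 Ω
Lowest = 74700 × (1 − 10/100) = 67230 Ω.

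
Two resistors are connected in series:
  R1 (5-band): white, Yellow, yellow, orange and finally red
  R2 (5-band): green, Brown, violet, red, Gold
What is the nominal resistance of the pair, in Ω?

R1: white, yellow, yellow → 944; orange ×10^3 → 944000 Ω.
R2: green, brown, violet → 517; red ×10^2 → 51700 Ω.
Series: 944000 + 51700 = 995700 Ω.

995700 Ω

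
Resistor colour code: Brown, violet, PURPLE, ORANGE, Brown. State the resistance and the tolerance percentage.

177000 Ω ±1%

Brown → 1 (first significant figure)
Violet → 7 (second significant figure)
Violet → 7 (third significant figure)
Orange → ×10^3 multiplier
Brown → ±1% tolerance
177 × 1000 = 177000 Ω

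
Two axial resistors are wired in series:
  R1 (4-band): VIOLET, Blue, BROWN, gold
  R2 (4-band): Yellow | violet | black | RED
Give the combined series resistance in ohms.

R1: violet, blue → 76; brown ×10 → 760 Ω.
R2: yellow, violet → 47; black ×1 → 47 Ω.
Series: 760 + 47 = 807 Ω.

807 Ω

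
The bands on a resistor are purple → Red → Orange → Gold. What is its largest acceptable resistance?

Violet → 7 (first significant figure)
Red → 2 (second significant figure)
Orange → ×10^3 multiplier
Gold → ±5% tolerance
72 × 1000 = 72000 Ω
Largest = 72000 × (1 + 5/100) = 75600 Ω.

75600 Ω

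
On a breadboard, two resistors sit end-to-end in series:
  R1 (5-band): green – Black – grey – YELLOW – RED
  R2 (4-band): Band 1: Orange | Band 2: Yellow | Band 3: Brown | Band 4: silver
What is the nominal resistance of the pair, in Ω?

R1: green, black, grey → 508; yellow ×10^4 → 5080000 Ω.
R2: orange, yellow → 34; brown ×10 → 340 Ω.
Series: 5080000 + 340 = 5080340 Ω.

5080340 Ω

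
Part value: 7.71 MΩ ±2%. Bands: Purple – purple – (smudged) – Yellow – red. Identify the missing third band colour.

brown

7710000 Ω = 771 × 10^4.
The third band gives digit 1 of the significand, and 1 is brown.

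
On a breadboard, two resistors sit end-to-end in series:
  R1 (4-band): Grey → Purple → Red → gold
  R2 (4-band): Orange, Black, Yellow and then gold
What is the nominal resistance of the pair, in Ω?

308700 Ω

R1: grey, violet → 87; red ×10^2 → 8700 Ω.
R2: orange, black → 30; yellow ×10^4 → 300000 Ω.
Series: 8700 + 300000 = 308700 Ω.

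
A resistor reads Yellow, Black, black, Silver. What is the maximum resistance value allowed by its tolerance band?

Yellow → 4 (first significant figure)
Black → 0 (second significant figure)
Black → ×1 multiplier
Silver → ±10% tolerance
40 × 1 = 40 Ω
Maximum = 40 × (1 + 10/100) = 44 Ω.

44 Ω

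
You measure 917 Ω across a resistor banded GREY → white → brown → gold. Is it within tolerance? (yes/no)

Grey → 8 (first significant figure)
White → 9 (second significant figure)
Brown → ×10 multiplier
Gold → ±5% tolerance
89 × 10 = 890 Ω
Allowed range: 845.5 Ω to 934.5 Ω.
917 Ω lies inside that range.

yes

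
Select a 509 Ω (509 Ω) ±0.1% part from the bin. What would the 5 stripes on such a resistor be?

509 Ω = 509 × 10^0.
5 → green
0 → black
9 → white
Multiplier 10^0 → black.
±0.1% tolerance → violet.

green, black, white, black, violet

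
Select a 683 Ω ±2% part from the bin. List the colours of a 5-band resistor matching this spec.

blue, grey, orange, black, red

683 Ω = 683 × 10^0.
6 → blue
8 → grey
3 → orange
Multiplier 10^0 → black.
±2% tolerance → red.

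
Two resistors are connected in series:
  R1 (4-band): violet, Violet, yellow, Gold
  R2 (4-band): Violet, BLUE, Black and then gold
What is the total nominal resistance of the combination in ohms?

R1: violet, violet → 77; yellow ×10^4 → 770000 Ω.
R2: violet, blue → 76; black ×1 → 76 Ω.
Series: 770000 + 76 = 770076 Ω.

770076 Ω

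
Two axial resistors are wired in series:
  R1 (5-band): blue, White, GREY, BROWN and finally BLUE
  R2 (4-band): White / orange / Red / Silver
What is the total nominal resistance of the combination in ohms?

R1: blue, white, grey → 698; brown ×10 → 6980 Ω.
R2: white, orange → 93; red ×10^2 → 9300 Ω.
Series: 6980 + 9300 = 16280 Ω.

16280 Ω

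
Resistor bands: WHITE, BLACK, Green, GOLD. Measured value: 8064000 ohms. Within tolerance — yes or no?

White → 9 (first significant figure)
Black → 0 (second significant figure)
Green → ×10^5 multiplier
Gold → ±5% tolerance
90 × 100000 = 9000000 Ω
Allowed range: 8550000 Ω to 9450000 Ω.
8064000 ohms lies outside that range.

no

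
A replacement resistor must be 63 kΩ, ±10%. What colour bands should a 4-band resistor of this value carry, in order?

blue, orange, orange, silver

63000 Ω = 63 × 10^3.
6 → blue
3 → orange
Multiplier 10^3 → orange.
±10% tolerance → silver.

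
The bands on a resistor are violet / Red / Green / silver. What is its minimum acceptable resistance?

Violet → 7 (first significant figure)
Red → 2 (second significant figure)
Green → ×10^5 multiplier
Silver → ±10% tolerance
72 × 100000 = 7200000 Ω
Minimum = 7200000 × (1 − 10/100) = 6480000 Ω.

6480000 Ω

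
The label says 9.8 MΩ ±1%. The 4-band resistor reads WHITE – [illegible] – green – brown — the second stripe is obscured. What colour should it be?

9800000 Ω = 98 × 10^5.
The second band gives digit 8 of the significand, and 8 is grey.

grey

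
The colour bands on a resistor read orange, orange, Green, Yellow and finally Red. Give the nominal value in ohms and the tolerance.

3350000 Ω ±2%

Orange → 3 (first significant figure)
Orange → 3 (second significant figure)
Green → 5 (third significant figure)
Yellow → ×10^4 multiplier
Red → ±2% tolerance
335 × 10000 = 3350000 Ω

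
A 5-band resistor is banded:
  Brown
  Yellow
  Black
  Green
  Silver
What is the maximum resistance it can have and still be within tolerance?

Brown → 1 (first significant figure)
Yellow → 4 (second significant figure)
Black → 0 (third significant figure)
Green → ×10^5 multiplier
Silver → ±10% tolerance
140 × 100000 = 14000000 Ω
Maximum = 14000000 × (1 + 10/100) = 15400000 Ω.

15400000 Ω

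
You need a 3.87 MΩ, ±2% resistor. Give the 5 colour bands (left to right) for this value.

orange, grey, violet, yellow, red

3870000 Ω = 387 × 10^4.
3 → orange
8 → grey
7 → violet
Multiplier 10^4 → yellow.
±2% tolerance → red.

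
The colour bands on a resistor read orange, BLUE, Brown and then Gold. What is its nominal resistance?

360 Ω

Orange → 3 (first significant figure)
Blue → 6 (second significant figure)
Brown → ×10 multiplier
36 × 10 = 360 Ω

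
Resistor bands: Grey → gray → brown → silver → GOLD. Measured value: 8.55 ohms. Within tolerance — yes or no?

Grey → 8 (first significant figure)
Grey → 8 (second significant figure)
Brown → 1 (third significant figure)
Silver → ×0.01 multiplier
Gold → ±5% tolerance
881 × 0.01 = 8.81 Ω
Allowed range: 8.3695 Ω to 9.2505 Ω.
8.55 ohms lies inside that range.

yes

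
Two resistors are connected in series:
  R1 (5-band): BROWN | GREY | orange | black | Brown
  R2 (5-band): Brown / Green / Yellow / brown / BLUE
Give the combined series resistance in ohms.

1723 Ω

R1: brown, grey, orange → 183; black ×1 → 183 Ω.
R2: brown, green, yellow → 154; brown ×10 → 1540 Ω.
Series: 183 + 1540 = 1723 Ω.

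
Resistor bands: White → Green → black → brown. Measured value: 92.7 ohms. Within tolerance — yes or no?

no

White → 9 (first significant figure)
Green → 5 (second significant figure)
Black → ×1 multiplier
Brown → ±1% tolerance
95 × 1 = 95 Ω
Allowed range: 94.05 Ω to 95.95 Ω.
92.7 ohms lies outside that range.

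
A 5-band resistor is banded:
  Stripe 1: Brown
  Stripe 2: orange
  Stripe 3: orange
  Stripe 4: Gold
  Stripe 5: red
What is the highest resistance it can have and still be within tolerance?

13.566 Ω

Brown → 1 (first significant figure)
Orange → 3 (second significant figure)
Orange → 3 (third significant figure)
Gold → ×0.1 multiplier
Red → ±2% tolerance
133 × 0.1 = 13.3 Ω
Highest = 13.3 × (1 + 2/100) = 13.566 Ω.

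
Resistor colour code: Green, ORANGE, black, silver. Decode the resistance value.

Green → 5 (first significant figure)
Orange → 3 (second significant figure)
Black → ×1 multiplier
53 × 1 = 53 Ω

53 Ω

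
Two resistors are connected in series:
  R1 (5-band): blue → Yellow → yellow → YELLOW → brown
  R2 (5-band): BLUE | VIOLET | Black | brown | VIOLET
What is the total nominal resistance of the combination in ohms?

R1: blue, yellow, yellow → 644; yellow ×10^4 → 6440000 Ω.
R2: blue, violet, black → 670; brown ×10 → 6700 Ω.
Series: 6440000 + 6700 = 6446700 Ω.

6446700 Ω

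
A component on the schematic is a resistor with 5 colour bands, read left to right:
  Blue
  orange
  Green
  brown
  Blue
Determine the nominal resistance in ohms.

6350 Ω

Blue → 6 (first significant figure)
Orange → 3 (second significant figure)
Green → 5 (third significant figure)
Brown → ×10 multiplier
635 × 10 = 6350 Ω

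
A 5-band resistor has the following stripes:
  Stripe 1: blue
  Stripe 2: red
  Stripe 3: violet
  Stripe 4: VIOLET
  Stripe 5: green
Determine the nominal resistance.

Blue → 6 (first significant figure)
Red → 2 (second significant figure)
Violet → 7 (third significant figure)
Violet → ×10^7 multiplier
627 × 10000000 = 6270000000 Ω

6270000000 Ω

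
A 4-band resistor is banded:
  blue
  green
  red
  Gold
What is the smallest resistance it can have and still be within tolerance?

6175 Ω

Blue → 6 (first significant figure)
Green → 5 (second significant figure)
Red → ×10^2 multiplier
Gold → ±5% tolerance
65 × 100 = 6500 Ω
Smallest = 6500 × (1 − 5/100) = 6175 Ω.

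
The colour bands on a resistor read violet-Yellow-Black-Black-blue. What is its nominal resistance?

740 Ω

Violet → 7 (first significant figure)
Yellow → 4 (second significant figure)
Black → 0 (third significant figure)
Black → ×1 multiplier
740 × 1 = 740 Ω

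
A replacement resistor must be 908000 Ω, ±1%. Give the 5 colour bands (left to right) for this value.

white, black, grey, orange, brown

908000 Ω = 908 × 10^3.
9 → white
0 → black
8 → grey
Multiplier 10^3 → orange.
±1% tolerance → brown.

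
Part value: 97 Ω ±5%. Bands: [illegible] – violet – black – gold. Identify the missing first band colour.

white

97 Ω = 97 × 10^0.
The first band gives digit 9 of the significand, and 9 is white.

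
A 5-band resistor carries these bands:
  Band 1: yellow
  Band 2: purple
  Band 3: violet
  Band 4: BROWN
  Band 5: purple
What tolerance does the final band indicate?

±0.1%

The last band, violet, is the tolerance band.
Violet corresponds to ±0.1%.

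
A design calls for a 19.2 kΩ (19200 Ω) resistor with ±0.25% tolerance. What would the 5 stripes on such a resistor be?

brown, white, red, red, blue

19200 Ω = 192 × 10^2.
1 → brown
9 → white
2 → red
Multiplier 10^2 → red.
±0.25% tolerance → blue.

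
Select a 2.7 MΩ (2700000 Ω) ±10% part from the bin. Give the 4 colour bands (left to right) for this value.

2700000 Ω = 27 × 10^5.
2 → red
7 → violet
Multiplier 10^5 → green.
±10% tolerance → silver.

red, violet, green, silver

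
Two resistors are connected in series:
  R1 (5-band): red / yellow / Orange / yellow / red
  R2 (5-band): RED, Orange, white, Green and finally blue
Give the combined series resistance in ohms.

26330000 Ω

R1: red, yellow, orange → 243; yellow ×10^4 → 2430000 Ω.
R2: red, orange, white → 239; green ×10^5 → 23900000 Ω.
Series: 2430000 + 23900000 = 26330000 Ω.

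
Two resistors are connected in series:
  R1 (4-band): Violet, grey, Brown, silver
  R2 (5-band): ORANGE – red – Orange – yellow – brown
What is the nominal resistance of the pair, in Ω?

3230780 Ω

R1: violet, grey → 78; brown ×10 → 780 Ω.
R2: orange, red, orange → 323; yellow ×10^4 → 3230000 Ω.
Series: 780 + 3230000 = 3230780 Ω.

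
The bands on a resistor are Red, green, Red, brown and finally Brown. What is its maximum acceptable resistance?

2545.2 Ω

Red → 2 (first significant figure)
Green → 5 (second significant figure)
Red → 2 (third significant figure)
Brown → ×10 multiplier
Brown → ±1% tolerance
252 × 10 = 2520 Ω
Maximum = 2520 × (1 + 1/100) = 2545.2 Ω.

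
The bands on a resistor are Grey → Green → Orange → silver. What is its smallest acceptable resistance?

76500 Ω

Grey → 8 (first significant figure)
Green → 5 (second significant figure)
Orange → ×10^3 multiplier
Silver → ±10% tolerance
85 × 1000 = 85000 Ω
Smallest = 85000 × (1 − 10/100) = 76500 Ω.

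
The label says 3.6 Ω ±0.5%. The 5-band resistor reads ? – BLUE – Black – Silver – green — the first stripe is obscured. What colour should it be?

3.6 Ω = 360 × 10^-2.
The first band gives digit 3 of the significand, and 3 is orange.

orange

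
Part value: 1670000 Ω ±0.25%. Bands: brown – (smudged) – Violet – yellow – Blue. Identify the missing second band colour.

blue

1670000 Ω = 167 × 10^4.
The second band gives digit 6 of the significand, and 6 is blue.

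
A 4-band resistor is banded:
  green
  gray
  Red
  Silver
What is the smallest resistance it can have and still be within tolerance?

Green → 5 (first significant figure)
Grey → 8 (second significant figure)
Red → ×10^2 multiplier
Silver → ±10% tolerance
58 × 100 = 5800 Ω
Smallest = 5800 × (1 − 10/100) = 5220 Ω.

5220 Ω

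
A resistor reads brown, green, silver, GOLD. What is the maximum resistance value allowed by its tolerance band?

0.1575 Ω

Brown → 1 (first significant figure)
Green → 5 (second significant figure)
Silver → ×0.01 multiplier
Gold → ±5% tolerance
15 × 0.01 = 0.15 Ω
Maximum = 0.15 × (1 + 5/100) = 0.1575 Ω.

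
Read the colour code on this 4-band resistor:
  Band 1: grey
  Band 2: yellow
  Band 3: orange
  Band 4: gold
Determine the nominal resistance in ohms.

84000 Ω

Grey → 8 (first significant figure)
Yellow → 4 (second significant figure)
Orange → ×10^3 multiplier
84 × 1000 = 84000 Ω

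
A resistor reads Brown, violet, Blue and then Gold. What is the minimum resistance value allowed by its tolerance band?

Brown → 1 (first significant figure)
Violet → 7 (second significant figure)
Blue → ×10^6 multiplier
Gold → ±5% tolerance
17 × 1000000 = 17000000 Ω
Minimum = 17000000 × (1 − 5/100) = 16150000 Ω.

16150000 Ω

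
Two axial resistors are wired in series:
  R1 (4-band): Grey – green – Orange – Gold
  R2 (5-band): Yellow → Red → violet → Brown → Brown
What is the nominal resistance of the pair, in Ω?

R1: grey, green → 85; orange ×10^3 → 85000 Ω.
R2: yellow, red, violet → 427; brown ×10 → 4270 Ω.
Series: 85000 + 4270 = 89270 Ω.

89270 Ω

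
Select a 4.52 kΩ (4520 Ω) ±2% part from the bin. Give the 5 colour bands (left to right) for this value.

4520 Ω = 452 × 10^1.
4 → yellow
5 → green
2 → red
Multiplier 10^1 → brown.
±2% tolerance → red.

yellow, green, red, brown, red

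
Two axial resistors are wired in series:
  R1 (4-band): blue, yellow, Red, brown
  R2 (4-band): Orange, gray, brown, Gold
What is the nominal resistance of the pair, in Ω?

6780 Ω

R1: blue, yellow → 64; red ×10^2 → 6400 Ω.
R2: orange, grey → 38; brown ×10 → 380 Ω.
Series: 6400 + 380 = 6780 Ω.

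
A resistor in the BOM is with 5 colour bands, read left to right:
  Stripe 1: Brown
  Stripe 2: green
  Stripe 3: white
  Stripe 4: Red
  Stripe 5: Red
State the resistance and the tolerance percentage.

15900 Ω ±2%

Brown → 1 (first significant figure)
Green → 5 (second significant figure)
White → 9 (third significant figure)
Red → ×10^2 multiplier
Red → ±2% tolerance
159 × 100 = 15900 Ω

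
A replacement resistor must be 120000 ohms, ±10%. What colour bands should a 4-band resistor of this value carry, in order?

120000 Ω = 12 × 10^4.
1 → brown
2 → red
Multiplier 10^4 → yellow.
±10% tolerance → silver.

brown, red, yellow, silver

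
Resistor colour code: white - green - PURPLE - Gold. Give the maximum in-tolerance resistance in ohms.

997500000 Ω

White → 9 (first significant figure)
Green → 5 (second significant figure)
Violet → ×10^7 multiplier
Gold → ±5% tolerance
95 × 10000000 = 950000000 Ω
Maximum = 950000000 × (1 + 5/100) = 997500000 Ω.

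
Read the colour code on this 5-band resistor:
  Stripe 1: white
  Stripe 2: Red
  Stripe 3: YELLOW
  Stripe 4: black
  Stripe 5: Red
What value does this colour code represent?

White → 9 (first significant figure)
Red → 2 (second significant figure)
Yellow → 4 (third significant figure)
Black → ×1 multiplier
924 × 1 = 924 Ω

924 Ω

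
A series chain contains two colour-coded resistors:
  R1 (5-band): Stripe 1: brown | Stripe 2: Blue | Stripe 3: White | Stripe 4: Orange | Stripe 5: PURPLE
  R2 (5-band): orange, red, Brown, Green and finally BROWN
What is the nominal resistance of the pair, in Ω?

R1: brown, blue, white → 169; orange ×10^3 → 169000 Ω.
R2: orange, red, brown → 321; green ×10^5 → 32100000 Ω.
Series: 169000 + 32100000 = 32269000 Ω.

32269000 Ω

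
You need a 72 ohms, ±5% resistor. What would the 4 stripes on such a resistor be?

violet, red, black, gold

72 Ω = 72 × 10^0.
7 → violet
2 → red
Multiplier 10^0 → black.
±5% tolerance → gold.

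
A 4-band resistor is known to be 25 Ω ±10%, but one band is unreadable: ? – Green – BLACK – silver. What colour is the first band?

red

25 Ω = 25 × 10^0.
The first band gives digit 2 of the significand, and 2 is red.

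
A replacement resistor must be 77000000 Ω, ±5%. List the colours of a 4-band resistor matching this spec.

77000000 Ω = 77 × 10^6.
7 → violet
7 → violet
Multiplier 10^6 → blue.
±5% tolerance → gold.

violet, violet, blue, gold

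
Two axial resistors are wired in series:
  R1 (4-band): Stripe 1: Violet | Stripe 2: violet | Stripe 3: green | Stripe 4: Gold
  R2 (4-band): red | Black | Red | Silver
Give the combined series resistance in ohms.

R1: violet, violet → 77; green ×10^5 → 7700000 Ω.
R2: red, black → 20; red ×10^2 → 2000 Ω.
Series: 7700000 + 2000 = 7702000 Ω.

7702000 Ω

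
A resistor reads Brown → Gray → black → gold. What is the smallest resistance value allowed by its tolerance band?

17.1 Ω

Brown → 1 (first significant figure)
Grey → 8 (second significant figure)
Black → ×1 multiplier
Gold → ±5% tolerance
18 × 1 = 18 Ω
Smallest = 18 × (1 − 5/100) = 17.1 Ω.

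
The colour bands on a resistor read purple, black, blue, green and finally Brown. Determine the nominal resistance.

Violet → 7 (first significant figure)
Black → 0 (second significant figure)
Blue → 6 (third significant figure)
Green → ×10^5 multiplier
706 × 100000 = 70600000 Ω

70600000 Ω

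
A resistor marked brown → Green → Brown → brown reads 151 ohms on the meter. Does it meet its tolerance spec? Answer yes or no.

yes

Brown → 1 (first significant figure)
Green → 5 (second significant figure)
Brown → ×10 multiplier
Brown → ±1% tolerance
15 × 10 = 150 Ω
Allowed range: 148.5 Ω to 151.5 Ω.
151 ohms lies inside that range.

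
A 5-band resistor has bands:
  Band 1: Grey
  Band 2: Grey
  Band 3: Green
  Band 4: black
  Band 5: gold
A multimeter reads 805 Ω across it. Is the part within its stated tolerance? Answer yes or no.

Grey → 8 (first significant figure)
Grey → 8 (second significant figure)
Green → 5 (third significant figure)
Black → ×1 multiplier
Gold → ±5% tolerance
885 × 1 = 885 Ω
Allowed range: 840.75 Ω to 929.25 Ω.
805 Ω lies outside that range.

no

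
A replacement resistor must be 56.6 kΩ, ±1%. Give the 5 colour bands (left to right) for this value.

56600 Ω = 566 × 10^2.
5 → green
6 → blue
6 → blue
Multiplier 10^2 → red.
±1% tolerance → brown.

green, blue, blue, red, brown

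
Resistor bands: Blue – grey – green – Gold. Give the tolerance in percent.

The last band, gold, is the tolerance band.
Gold corresponds to ±5%.

±5%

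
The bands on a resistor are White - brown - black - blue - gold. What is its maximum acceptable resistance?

955500000 Ω

White → 9 (first significant figure)
Brown → 1 (second significant figure)
Black → 0 (third significant figure)
Blue → ×10^6 multiplier
Gold → ±5% tolerance
910 × 1000000 = 910000000 Ω
Maximum = 910000000 × (1 + 5/100) = 955500000 Ω.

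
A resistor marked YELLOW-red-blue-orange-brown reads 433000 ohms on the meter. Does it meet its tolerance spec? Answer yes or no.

no

Yellow → 4 (first significant figure)
Red → 2 (second significant figure)
Blue → 6 (third significant figure)
Orange → ×10^3 multiplier
Brown → ±1% tolerance
426 × 1000 = 426000 Ω
Allowed range: 421740 Ω to 430260 Ω.
433000 ohms lies outside that range.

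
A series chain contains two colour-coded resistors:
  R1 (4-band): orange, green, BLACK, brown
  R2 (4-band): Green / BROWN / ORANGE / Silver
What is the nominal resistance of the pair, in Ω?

51035 Ω

R1: orange, green → 35; black ×1 → 35 Ω.
R2: green, brown → 51; orange ×10^3 → 51000 Ω.
Series: 35 + 51000 = 51035 Ω.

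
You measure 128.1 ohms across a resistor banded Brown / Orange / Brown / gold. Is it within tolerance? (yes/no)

Brown → 1 (first significant figure)
Orange → 3 (second significant figure)
Brown → ×10 multiplier
Gold → ±5% tolerance
13 × 10 = 130 Ω
Allowed range: 123.5 Ω to 136.5 Ω.
128.1 ohms lies inside that range.

yes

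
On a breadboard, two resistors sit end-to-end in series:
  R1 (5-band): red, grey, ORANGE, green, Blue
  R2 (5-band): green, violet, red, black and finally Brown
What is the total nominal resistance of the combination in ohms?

R1: red, grey, orange → 283; green ×10^5 → 28300000 Ω.
R2: green, violet, red → 572; black ×1 → 572 Ω.
Series: 28300000 + 572 = 28300572 Ω.

28300572 Ω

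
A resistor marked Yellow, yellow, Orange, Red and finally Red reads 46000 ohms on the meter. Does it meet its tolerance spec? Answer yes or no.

Yellow → 4 (first significant figure)
Yellow → 4 (second significant figure)
Orange → 3 (third significant figure)
Red → ×10^2 multiplier
Red → ±2% tolerance
443 × 100 = 44300 Ω
Allowed range: 43414 Ω to 45186 Ω.
46000 ohms lies outside that range.

no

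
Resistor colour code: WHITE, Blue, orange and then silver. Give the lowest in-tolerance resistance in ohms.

86400 Ω

White → 9 (first significant figure)
Blue → 6 (second significant figure)
Orange → ×10^3 multiplier
Silver → ±10% tolerance
96 × 1000 = 96000 Ω
Lowest = 96000 × (1 − 10/100) = 86400 Ω.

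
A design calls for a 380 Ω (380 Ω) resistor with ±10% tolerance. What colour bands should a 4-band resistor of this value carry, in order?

380 Ω = 38 × 10^1.
3 → orange
8 → grey
Multiplier 10^1 → brown.
±10% tolerance → silver.

orange, grey, brown, silver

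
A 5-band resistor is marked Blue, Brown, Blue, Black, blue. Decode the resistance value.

616 Ω

Blue → 6 (first significant figure)
Brown → 1 (second significant figure)
Blue → 6 (third significant figure)
Black → ×1 multiplier
616 × 1 = 616 Ω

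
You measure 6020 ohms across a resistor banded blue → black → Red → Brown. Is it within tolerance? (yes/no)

yes

Blue → 6 (first significant figure)
Black → 0 (second significant figure)
Red → ×10^2 multiplier
Brown → ±1% tolerance
60 × 100 = 6000 Ω
Allowed range: 5940 Ω to 6060 Ω.
6020 ohms lies inside that range.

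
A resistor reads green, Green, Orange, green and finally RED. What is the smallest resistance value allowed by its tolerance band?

54194000 Ω

Green → 5 (first significant figure)
Green → 5 (second significant figure)
Orange → 3 (third significant figure)
Green → ×10^5 multiplier
Red → ±2% tolerance
553 × 100000 = 55300000 Ω
Smallest = 55300000 × (1 − 2/100) = 54194000 Ω.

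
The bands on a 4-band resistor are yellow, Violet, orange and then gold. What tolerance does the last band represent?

±5%

The last band, gold, is the tolerance band.
Gold corresponds to ±5%.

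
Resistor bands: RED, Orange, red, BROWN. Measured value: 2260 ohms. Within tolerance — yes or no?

no

Red → 2 (first significant figure)
Orange → 3 (second significant figure)
Red → ×10^2 multiplier
Brown → ±1% tolerance
23 × 100 = 2300 Ω
Allowed range: 2277 Ω to 2323 Ω.
2260 ohms lies outside that range.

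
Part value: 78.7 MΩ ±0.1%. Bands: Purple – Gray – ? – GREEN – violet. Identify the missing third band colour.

78700000 Ω = 787 × 10^5.
The third band gives digit 7 of the significand, and 7 is violet.

violet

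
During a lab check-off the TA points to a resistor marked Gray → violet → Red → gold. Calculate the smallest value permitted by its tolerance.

Grey → 8 (first significant figure)
Violet → 7 (second significant figure)
Red → ×10^2 multiplier
Gold → ±5% tolerance
87 × 100 = 8700 Ω
Smallest = 8700 × (1 − 5/100) = 8265 Ω.

8265 Ω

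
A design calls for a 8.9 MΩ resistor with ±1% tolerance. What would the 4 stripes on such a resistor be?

grey, white, green, brown

8900000 Ω = 89 × 10^5.
8 → grey
9 → white
Multiplier 10^5 → green.
±1% tolerance → brown.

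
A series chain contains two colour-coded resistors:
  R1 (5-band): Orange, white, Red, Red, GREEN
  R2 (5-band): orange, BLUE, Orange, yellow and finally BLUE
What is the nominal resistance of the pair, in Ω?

3669200 Ω

R1: orange, white, red → 392; red ×10^2 → 39200 Ω.
R2: orange, blue, orange → 363; yellow ×10^4 → 3630000 Ω.
Series: 39200 + 3630000 = 3669200 Ω.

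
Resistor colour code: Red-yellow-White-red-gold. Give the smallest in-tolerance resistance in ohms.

23655 Ω

Red → 2 (first significant figure)
Yellow → 4 (second significant figure)
White → 9 (third significant figure)
Red → ×10^2 multiplier
Gold → ±5% tolerance
249 × 100 = 24900 Ω
Smallest = 24900 × (1 − 5/100) = 23655 Ω.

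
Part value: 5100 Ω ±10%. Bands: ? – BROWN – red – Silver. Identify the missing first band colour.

5100 Ω = 51 × 10^2.
The first band gives digit 5 of the significand, and 5 is green.

green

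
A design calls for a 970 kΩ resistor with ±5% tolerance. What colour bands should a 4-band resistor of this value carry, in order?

white, violet, yellow, gold

970000 Ω = 97 × 10^4.
9 → white
7 → violet
Multiplier 10^4 → yellow.
±5% tolerance → gold.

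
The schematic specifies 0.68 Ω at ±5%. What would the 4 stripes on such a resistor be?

0.68 Ω = 68 × 10^-2.
6 → blue
8 → grey
Multiplier 10^-2 → silver.
±5% tolerance → gold.

blue, grey, silver, gold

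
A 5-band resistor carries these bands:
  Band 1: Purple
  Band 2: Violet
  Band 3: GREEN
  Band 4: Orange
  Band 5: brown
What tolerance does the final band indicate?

The last band, brown, is the tolerance band.
Brown corresponds to ±1%.

±1%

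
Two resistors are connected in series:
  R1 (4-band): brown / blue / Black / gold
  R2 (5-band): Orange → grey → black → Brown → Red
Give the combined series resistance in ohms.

R1: brown, blue → 16; black ×1 → 16 Ω.
R2: orange, grey, black → 380; brown ×10 → 3800 Ω.
Series: 16 + 3800 = 3816 Ω.

3816 Ω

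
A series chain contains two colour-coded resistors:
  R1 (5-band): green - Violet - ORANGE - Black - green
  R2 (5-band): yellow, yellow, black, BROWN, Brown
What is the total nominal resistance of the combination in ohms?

R1: green, violet, orange → 573; black ×1 → 573 Ω.
R2: yellow, yellow, black → 440; brown ×10 → 4400 Ω.
Series: 573 + 4400 = 4973 Ω.

4973 Ω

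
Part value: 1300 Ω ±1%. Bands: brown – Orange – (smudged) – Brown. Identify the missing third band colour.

red

1300 Ω = 13 × 10^2.
The third band is the multiplier, 10^2, which is red.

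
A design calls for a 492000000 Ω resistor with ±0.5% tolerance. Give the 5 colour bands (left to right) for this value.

yellow, white, red, blue, green

492000000 Ω = 492 × 10^6.
4 → yellow
9 → white
2 → red
Multiplier 10^6 → blue.
±0.5% tolerance → green.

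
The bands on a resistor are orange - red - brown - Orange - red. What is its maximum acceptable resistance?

327420 Ω

Orange → 3 (first significant figure)
Red → 2 (second significant figure)
Brown → 1 (third significant figure)
Orange → ×10^3 multiplier
Red → ±2% tolerance
321 × 1000 = 321000 Ω
Maximum = 321000 × (1 + 2/100) = 327420 Ω.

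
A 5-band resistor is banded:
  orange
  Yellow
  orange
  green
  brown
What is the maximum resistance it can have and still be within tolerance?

Orange → 3 (first significant figure)
Yellow → 4 (second significant figure)
Orange → 3 (third significant figure)
Green → ×10^5 multiplier
Brown → ±1% tolerance
343 × 100000 = 34300000 Ω
Maximum = 34300000 × (1 + 1/100) = 34643000 Ω.

34643000 Ω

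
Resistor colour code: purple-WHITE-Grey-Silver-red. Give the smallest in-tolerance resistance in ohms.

7.8204 Ω

Violet → 7 (first significant figure)
White → 9 (second significant figure)
Grey → 8 (third significant figure)
Silver → ×0.01 multiplier
Red → ±2% tolerance
798 × 0.01 = 7.98 Ω
Smallest = 7.98 × (1 − 2/100) = 7.8204 Ω.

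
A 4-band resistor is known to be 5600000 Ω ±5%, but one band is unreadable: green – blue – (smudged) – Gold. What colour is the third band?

green

5600000 Ω = 56 × 10^5.
The third band is the multiplier, 10^5, which is green.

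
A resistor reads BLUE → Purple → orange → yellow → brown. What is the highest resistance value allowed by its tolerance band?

6797300 Ω

Blue → 6 (first significant figure)
Violet → 7 (second significant figure)
Orange → 3 (third significant figure)
Yellow → ×10^4 multiplier
Brown → ±1% tolerance
673 × 10000 = 6730000 Ω
Highest = 6730000 × (1 + 1/100) = 6797300 Ω.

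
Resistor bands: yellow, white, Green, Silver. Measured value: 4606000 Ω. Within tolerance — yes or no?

Yellow → 4 (first significant figure)
White → 9 (second significant figure)
Green → ×10^5 multiplier
Silver → ±10% tolerance
49 × 100000 = 4900000 Ω
Allowed range: 4410000 Ω to 5390000 Ω.
4606000 Ω lies inside that range.

yes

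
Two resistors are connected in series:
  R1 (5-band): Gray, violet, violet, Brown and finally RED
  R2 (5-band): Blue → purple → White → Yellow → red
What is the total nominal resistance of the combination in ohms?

6798770 Ω

R1: grey, violet, violet → 877; brown ×10 → 8770 Ω.
R2: blue, violet, white → 679; yellow ×10^4 → 6790000 Ω.
Series: 8770 + 6790000 = 6798770 Ω.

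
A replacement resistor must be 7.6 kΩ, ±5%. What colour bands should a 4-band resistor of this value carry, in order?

7600 Ω = 76 × 10^2.
7 → violet
6 → blue
Multiplier 10^2 → red.
±5% tolerance → gold.

violet, blue, red, gold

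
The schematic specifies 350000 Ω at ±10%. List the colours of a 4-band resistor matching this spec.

350000 Ω = 35 × 10^4.
3 → orange
5 → green
Multiplier 10^4 → yellow.
±10% tolerance → silver.

orange, green, yellow, silver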